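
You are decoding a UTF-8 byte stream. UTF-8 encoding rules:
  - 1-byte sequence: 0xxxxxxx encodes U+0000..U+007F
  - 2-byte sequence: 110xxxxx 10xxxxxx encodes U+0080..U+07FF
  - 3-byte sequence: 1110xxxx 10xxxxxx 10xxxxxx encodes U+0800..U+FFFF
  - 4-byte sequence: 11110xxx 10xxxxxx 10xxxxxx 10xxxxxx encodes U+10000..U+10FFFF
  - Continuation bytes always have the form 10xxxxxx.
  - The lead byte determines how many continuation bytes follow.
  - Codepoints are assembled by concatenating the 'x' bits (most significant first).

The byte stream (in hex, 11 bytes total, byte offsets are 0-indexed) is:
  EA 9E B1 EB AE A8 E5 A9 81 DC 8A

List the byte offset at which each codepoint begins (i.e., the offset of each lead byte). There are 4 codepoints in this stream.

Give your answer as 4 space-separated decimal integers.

Answer: 0 3 6 9

Derivation:
Byte[0]=EA: 3-byte lead, need 2 cont bytes. acc=0xA
Byte[1]=9E: continuation. acc=(acc<<6)|0x1E=0x29E
Byte[2]=B1: continuation. acc=(acc<<6)|0x31=0xA7B1
Completed: cp=U+A7B1 (starts at byte 0)
Byte[3]=EB: 3-byte lead, need 2 cont bytes. acc=0xB
Byte[4]=AE: continuation. acc=(acc<<6)|0x2E=0x2EE
Byte[5]=A8: continuation. acc=(acc<<6)|0x28=0xBBA8
Completed: cp=U+BBA8 (starts at byte 3)
Byte[6]=E5: 3-byte lead, need 2 cont bytes. acc=0x5
Byte[7]=A9: continuation. acc=(acc<<6)|0x29=0x169
Byte[8]=81: continuation. acc=(acc<<6)|0x01=0x5A41
Completed: cp=U+5A41 (starts at byte 6)
Byte[9]=DC: 2-byte lead, need 1 cont bytes. acc=0x1C
Byte[10]=8A: continuation. acc=(acc<<6)|0x0A=0x70A
Completed: cp=U+070A (starts at byte 9)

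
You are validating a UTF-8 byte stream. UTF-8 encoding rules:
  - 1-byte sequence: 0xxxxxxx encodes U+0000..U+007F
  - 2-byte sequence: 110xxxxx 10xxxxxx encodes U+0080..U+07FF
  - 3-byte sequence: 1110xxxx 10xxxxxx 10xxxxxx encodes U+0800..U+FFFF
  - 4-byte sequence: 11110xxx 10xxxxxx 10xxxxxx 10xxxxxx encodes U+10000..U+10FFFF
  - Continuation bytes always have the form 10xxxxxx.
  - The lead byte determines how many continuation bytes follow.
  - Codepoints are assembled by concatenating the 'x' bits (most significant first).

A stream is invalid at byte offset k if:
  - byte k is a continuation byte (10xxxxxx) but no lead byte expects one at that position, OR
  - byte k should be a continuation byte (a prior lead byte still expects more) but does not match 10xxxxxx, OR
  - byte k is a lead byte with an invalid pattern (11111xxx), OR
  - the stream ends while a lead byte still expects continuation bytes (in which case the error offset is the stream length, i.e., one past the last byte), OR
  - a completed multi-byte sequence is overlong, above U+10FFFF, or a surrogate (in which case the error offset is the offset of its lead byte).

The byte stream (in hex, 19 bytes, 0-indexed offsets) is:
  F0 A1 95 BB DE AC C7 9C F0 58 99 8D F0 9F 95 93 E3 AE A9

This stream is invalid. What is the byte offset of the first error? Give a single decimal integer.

Byte[0]=F0: 4-byte lead, need 3 cont bytes. acc=0x0
Byte[1]=A1: continuation. acc=(acc<<6)|0x21=0x21
Byte[2]=95: continuation. acc=(acc<<6)|0x15=0x855
Byte[3]=BB: continuation. acc=(acc<<6)|0x3B=0x2157B
Completed: cp=U+2157B (starts at byte 0)
Byte[4]=DE: 2-byte lead, need 1 cont bytes. acc=0x1E
Byte[5]=AC: continuation. acc=(acc<<6)|0x2C=0x7AC
Completed: cp=U+07AC (starts at byte 4)
Byte[6]=C7: 2-byte lead, need 1 cont bytes. acc=0x7
Byte[7]=9C: continuation. acc=(acc<<6)|0x1C=0x1DC
Completed: cp=U+01DC (starts at byte 6)
Byte[8]=F0: 4-byte lead, need 3 cont bytes. acc=0x0
Byte[9]=58: expected 10xxxxxx continuation. INVALID

Answer: 9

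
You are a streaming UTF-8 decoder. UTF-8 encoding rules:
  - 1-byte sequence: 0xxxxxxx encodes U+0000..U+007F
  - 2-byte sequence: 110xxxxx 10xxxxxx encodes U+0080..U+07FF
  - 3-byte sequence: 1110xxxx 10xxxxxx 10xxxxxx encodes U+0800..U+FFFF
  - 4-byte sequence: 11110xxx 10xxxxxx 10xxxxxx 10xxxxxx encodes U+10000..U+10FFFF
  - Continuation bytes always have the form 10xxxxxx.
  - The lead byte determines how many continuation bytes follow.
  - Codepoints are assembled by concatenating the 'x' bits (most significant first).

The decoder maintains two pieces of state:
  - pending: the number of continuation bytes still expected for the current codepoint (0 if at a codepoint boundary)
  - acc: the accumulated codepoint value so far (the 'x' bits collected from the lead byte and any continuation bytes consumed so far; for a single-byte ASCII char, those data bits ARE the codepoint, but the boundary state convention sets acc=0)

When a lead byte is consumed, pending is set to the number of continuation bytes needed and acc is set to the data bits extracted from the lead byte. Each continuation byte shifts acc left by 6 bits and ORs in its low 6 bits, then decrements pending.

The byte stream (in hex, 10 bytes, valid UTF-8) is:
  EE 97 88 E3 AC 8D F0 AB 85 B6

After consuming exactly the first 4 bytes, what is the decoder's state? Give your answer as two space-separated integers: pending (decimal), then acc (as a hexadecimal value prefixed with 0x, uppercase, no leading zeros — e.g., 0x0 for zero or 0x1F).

Answer: 2 0x3

Derivation:
Byte[0]=EE: 3-byte lead. pending=2, acc=0xE
Byte[1]=97: continuation. acc=(acc<<6)|0x17=0x397, pending=1
Byte[2]=88: continuation. acc=(acc<<6)|0x08=0xE5C8, pending=0
Byte[3]=E3: 3-byte lead. pending=2, acc=0x3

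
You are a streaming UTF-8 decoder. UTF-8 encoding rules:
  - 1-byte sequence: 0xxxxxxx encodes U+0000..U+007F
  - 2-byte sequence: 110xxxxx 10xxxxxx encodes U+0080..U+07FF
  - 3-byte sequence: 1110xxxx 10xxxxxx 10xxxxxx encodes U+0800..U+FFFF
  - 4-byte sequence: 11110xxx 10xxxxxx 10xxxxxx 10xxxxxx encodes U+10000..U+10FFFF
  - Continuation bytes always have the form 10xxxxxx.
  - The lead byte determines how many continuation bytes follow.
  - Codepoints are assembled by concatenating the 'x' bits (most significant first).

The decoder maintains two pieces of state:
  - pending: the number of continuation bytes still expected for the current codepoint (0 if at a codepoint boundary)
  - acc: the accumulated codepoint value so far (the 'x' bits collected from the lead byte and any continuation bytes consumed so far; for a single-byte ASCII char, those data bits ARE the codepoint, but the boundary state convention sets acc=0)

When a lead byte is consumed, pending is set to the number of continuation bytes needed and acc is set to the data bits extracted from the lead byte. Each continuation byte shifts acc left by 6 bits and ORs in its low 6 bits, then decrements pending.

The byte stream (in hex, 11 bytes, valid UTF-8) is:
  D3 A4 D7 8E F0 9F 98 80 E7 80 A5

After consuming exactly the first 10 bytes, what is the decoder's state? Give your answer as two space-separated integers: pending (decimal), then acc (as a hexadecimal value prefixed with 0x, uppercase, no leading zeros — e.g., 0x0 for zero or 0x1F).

Byte[0]=D3: 2-byte lead. pending=1, acc=0x13
Byte[1]=A4: continuation. acc=(acc<<6)|0x24=0x4E4, pending=0
Byte[2]=D7: 2-byte lead. pending=1, acc=0x17
Byte[3]=8E: continuation. acc=(acc<<6)|0x0E=0x5CE, pending=0
Byte[4]=F0: 4-byte lead. pending=3, acc=0x0
Byte[5]=9F: continuation. acc=(acc<<6)|0x1F=0x1F, pending=2
Byte[6]=98: continuation. acc=(acc<<6)|0x18=0x7D8, pending=1
Byte[7]=80: continuation. acc=(acc<<6)|0x00=0x1F600, pending=0
Byte[8]=E7: 3-byte lead. pending=2, acc=0x7
Byte[9]=80: continuation. acc=(acc<<6)|0x00=0x1C0, pending=1

Answer: 1 0x1C0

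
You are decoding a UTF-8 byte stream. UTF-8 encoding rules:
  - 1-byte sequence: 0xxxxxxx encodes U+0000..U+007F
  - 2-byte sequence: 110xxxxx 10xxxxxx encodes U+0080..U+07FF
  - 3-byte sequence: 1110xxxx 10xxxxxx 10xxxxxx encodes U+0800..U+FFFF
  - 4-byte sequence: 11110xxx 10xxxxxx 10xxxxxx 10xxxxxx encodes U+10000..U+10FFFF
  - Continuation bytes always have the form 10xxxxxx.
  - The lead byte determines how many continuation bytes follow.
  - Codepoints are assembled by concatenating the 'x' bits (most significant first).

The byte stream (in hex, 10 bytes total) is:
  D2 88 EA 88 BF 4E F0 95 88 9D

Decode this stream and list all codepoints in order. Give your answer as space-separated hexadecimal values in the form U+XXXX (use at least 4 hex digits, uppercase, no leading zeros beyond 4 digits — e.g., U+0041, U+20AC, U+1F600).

Byte[0]=D2: 2-byte lead, need 1 cont bytes. acc=0x12
Byte[1]=88: continuation. acc=(acc<<6)|0x08=0x488
Completed: cp=U+0488 (starts at byte 0)
Byte[2]=EA: 3-byte lead, need 2 cont bytes. acc=0xA
Byte[3]=88: continuation. acc=(acc<<6)|0x08=0x288
Byte[4]=BF: continuation. acc=(acc<<6)|0x3F=0xA23F
Completed: cp=U+A23F (starts at byte 2)
Byte[5]=4E: 1-byte ASCII. cp=U+004E
Byte[6]=F0: 4-byte lead, need 3 cont bytes. acc=0x0
Byte[7]=95: continuation. acc=(acc<<6)|0x15=0x15
Byte[8]=88: continuation. acc=(acc<<6)|0x08=0x548
Byte[9]=9D: continuation. acc=(acc<<6)|0x1D=0x1521D
Completed: cp=U+1521D (starts at byte 6)

Answer: U+0488 U+A23F U+004E U+1521D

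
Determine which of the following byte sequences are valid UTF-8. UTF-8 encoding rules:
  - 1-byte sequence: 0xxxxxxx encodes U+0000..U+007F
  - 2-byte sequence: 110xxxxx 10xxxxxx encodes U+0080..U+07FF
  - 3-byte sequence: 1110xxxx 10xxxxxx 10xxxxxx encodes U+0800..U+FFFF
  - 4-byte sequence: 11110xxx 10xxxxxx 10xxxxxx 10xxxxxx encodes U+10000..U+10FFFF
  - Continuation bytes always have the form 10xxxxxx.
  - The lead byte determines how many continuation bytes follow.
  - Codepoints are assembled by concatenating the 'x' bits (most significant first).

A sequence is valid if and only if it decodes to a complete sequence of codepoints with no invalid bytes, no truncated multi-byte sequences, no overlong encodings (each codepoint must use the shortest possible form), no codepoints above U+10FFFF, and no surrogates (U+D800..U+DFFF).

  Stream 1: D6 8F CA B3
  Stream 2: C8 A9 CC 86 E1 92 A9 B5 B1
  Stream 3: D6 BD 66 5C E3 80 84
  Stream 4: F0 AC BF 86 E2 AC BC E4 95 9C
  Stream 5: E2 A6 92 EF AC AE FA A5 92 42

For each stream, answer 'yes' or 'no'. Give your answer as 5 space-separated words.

Stream 1: decodes cleanly. VALID
Stream 2: error at byte offset 7. INVALID
Stream 3: decodes cleanly. VALID
Stream 4: decodes cleanly. VALID
Stream 5: error at byte offset 6. INVALID

Answer: yes no yes yes no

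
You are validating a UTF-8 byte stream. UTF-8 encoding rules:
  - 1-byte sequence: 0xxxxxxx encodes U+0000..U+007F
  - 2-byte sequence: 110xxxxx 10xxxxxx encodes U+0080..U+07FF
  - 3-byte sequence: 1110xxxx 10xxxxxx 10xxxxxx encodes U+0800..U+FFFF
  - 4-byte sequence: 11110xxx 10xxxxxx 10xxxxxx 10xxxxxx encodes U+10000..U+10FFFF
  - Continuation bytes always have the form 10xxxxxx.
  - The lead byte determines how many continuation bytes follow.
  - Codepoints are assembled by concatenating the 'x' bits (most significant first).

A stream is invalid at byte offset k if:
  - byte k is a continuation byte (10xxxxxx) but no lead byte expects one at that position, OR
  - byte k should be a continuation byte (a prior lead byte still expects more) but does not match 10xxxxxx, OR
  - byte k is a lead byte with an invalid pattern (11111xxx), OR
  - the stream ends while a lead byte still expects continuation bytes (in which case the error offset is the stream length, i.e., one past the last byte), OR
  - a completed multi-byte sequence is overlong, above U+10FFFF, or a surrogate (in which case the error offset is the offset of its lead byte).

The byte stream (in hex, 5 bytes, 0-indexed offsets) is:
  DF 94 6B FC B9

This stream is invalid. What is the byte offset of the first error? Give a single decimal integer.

Byte[0]=DF: 2-byte lead, need 1 cont bytes. acc=0x1F
Byte[1]=94: continuation. acc=(acc<<6)|0x14=0x7D4
Completed: cp=U+07D4 (starts at byte 0)
Byte[2]=6B: 1-byte ASCII. cp=U+006B
Byte[3]=FC: INVALID lead byte (not 0xxx/110x/1110/11110)

Answer: 3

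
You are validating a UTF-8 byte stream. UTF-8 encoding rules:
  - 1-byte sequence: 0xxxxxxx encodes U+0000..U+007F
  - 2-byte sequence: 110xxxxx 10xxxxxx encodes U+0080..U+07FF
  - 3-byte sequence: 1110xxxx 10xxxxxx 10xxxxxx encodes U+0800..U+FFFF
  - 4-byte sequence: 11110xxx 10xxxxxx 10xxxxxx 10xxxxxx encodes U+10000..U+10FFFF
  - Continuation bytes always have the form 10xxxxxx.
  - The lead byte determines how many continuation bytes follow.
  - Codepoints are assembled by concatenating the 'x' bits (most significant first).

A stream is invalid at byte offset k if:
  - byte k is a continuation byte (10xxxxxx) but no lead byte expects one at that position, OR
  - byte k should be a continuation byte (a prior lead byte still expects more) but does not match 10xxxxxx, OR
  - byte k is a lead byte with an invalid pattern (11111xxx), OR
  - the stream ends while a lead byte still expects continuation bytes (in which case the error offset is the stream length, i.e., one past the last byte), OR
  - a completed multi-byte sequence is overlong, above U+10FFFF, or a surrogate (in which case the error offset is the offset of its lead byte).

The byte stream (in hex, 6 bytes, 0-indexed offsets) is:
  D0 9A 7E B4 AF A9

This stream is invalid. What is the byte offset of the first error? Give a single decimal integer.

Answer: 3

Derivation:
Byte[0]=D0: 2-byte lead, need 1 cont bytes. acc=0x10
Byte[1]=9A: continuation. acc=(acc<<6)|0x1A=0x41A
Completed: cp=U+041A (starts at byte 0)
Byte[2]=7E: 1-byte ASCII. cp=U+007E
Byte[3]=B4: INVALID lead byte (not 0xxx/110x/1110/11110)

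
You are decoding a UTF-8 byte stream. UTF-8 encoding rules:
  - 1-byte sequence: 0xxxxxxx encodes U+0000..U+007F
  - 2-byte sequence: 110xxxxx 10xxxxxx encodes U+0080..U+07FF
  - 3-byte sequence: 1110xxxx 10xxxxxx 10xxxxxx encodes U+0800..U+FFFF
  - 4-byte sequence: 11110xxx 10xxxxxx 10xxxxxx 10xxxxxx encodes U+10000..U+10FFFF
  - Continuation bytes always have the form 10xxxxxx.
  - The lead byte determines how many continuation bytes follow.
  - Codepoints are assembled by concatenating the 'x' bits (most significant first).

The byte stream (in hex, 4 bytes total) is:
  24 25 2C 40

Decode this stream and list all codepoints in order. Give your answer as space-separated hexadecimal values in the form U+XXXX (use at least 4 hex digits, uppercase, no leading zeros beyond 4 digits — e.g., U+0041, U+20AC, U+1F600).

Byte[0]=24: 1-byte ASCII. cp=U+0024
Byte[1]=25: 1-byte ASCII. cp=U+0025
Byte[2]=2C: 1-byte ASCII. cp=U+002C
Byte[3]=40: 1-byte ASCII. cp=U+0040

Answer: U+0024 U+0025 U+002C U+0040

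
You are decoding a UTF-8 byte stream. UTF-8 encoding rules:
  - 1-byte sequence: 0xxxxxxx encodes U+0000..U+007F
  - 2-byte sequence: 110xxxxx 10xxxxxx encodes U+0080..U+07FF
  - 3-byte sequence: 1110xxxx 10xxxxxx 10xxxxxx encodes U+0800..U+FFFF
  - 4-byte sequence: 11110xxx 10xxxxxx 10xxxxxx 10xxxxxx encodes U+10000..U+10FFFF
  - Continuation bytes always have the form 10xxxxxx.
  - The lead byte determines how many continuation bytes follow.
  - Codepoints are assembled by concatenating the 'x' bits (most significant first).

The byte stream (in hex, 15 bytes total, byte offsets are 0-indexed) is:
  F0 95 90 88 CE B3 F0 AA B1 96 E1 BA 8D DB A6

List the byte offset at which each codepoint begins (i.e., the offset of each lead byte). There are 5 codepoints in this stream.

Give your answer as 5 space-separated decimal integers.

Byte[0]=F0: 4-byte lead, need 3 cont bytes. acc=0x0
Byte[1]=95: continuation. acc=(acc<<6)|0x15=0x15
Byte[2]=90: continuation. acc=(acc<<6)|0x10=0x550
Byte[3]=88: continuation. acc=(acc<<6)|0x08=0x15408
Completed: cp=U+15408 (starts at byte 0)
Byte[4]=CE: 2-byte lead, need 1 cont bytes. acc=0xE
Byte[5]=B3: continuation. acc=(acc<<6)|0x33=0x3B3
Completed: cp=U+03B3 (starts at byte 4)
Byte[6]=F0: 4-byte lead, need 3 cont bytes. acc=0x0
Byte[7]=AA: continuation. acc=(acc<<6)|0x2A=0x2A
Byte[8]=B1: continuation. acc=(acc<<6)|0x31=0xAB1
Byte[9]=96: continuation. acc=(acc<<6)|0x16=0x2AC56
Completed: cp=U+2AC56 (starts at byte 6)
Byte[10]=E1: 3-byte lead, need 2 cont bytes. acc=0x1
Byte[11]=BA: continuation. acc=(acc<<6)|0x3A=0x7A
Byte[12]=8D: continuation. acc=(acc<<6)|0x0D=0x1E8D
Completed: cp=U+1E8D (starts at byte 10)
Byte[13]=DB: 2-byte lead, need 1 cont bytes. acc=0x1B
Byte[14]=A6: continuation. acc=(acc<<6)|0x26=0x6E6
Completed: cp=U+06E6 (starts at byte 13)

Answer: 0 4 6 10 13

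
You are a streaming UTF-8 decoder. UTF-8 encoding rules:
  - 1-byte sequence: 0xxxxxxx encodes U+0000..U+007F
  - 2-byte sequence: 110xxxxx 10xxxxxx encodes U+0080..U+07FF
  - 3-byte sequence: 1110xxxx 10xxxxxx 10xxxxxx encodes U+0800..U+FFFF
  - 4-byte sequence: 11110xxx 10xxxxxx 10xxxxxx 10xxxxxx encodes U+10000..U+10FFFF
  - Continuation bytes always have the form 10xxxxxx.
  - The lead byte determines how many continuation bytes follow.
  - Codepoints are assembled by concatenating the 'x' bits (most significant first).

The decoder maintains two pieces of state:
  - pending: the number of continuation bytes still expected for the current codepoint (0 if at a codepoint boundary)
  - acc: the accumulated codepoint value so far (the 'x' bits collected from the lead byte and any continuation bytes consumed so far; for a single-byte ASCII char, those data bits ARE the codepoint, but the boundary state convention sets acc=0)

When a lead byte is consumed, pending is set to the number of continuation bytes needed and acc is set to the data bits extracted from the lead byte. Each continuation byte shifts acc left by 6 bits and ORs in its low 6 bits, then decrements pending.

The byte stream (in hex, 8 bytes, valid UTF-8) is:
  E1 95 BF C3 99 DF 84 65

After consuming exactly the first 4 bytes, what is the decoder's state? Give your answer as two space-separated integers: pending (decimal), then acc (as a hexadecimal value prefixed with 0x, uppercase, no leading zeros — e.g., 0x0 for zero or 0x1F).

Byte[0]=E1: 3-byte lead. pending=2, acc=0x1
Byte[1]=95: continuation. acc=(acc<<6)|0x15=0x55, pending=1
Byte[2]=BF: continuation. acc=(acc<<6)|0x3F=0x157F, pending=0
Byte[3]=C3: 2-byte lead. pending=1, acc=0x3

Answer: 1 0x3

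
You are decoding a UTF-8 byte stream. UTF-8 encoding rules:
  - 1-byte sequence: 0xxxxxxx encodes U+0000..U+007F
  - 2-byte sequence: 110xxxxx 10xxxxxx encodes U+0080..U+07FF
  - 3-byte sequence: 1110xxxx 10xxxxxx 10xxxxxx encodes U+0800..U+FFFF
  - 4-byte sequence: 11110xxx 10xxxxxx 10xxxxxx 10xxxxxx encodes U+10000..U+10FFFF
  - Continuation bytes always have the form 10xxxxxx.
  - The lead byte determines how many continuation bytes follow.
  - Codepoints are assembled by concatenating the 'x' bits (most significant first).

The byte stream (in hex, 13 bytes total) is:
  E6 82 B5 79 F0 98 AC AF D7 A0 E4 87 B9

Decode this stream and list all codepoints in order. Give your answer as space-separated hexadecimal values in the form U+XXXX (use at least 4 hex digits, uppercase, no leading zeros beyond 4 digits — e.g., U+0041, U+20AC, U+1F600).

Byte[0]=E6: 3-byte lead, need 2 cont bytes. acc=0x6
Byte[1]=82: continuation. acc=(acc<<6)|0x02=0x182
Byte[2]=B5: continuation. acc=(acc<<6)|0x35=0x60B5
Completed: cp=U+60B5 (starts at byte 0)
Byte[3]=79: 1-byte ASCII. cp=U+0079
Byte[4]=F0: 4-byte lead, need 3 cont bytes. acc=0x0
Byte[5]=98: continuation. acc=(acc<<6)|0x18=0x18
Byte[6]=AC: continuation. acc=(acc<<6)|0x2C=0x62C
Byte[7]=AF: continuation. acc=(acc<<6)|0x2F=0x18B2F
Completed: cp=U+18B2F (starts at byte 4)
Byte[8]=D7: 2-byte lead, need 1 cont bytes. acc=0x17
Byte[9]=A0: continuation. acc=(acc<<6)|0x20=0x5E0
Completed: cp=U+05E0 (starts at byte 8)
Byte[10]=E4: 3-byte lead, need 2 cont bytes. acc=0x4
Byte[11]=87: continuation. acc=(acc<<6)|0x07=0x107
Byte[12]=B9: continuation. acc=(acc<<6)|0x39=0x41F9
Completed: cp=U+41F9 (starts at byte 10)

Answer: U+60B5 U+0079 U+18B2F U+05E0 U+41F9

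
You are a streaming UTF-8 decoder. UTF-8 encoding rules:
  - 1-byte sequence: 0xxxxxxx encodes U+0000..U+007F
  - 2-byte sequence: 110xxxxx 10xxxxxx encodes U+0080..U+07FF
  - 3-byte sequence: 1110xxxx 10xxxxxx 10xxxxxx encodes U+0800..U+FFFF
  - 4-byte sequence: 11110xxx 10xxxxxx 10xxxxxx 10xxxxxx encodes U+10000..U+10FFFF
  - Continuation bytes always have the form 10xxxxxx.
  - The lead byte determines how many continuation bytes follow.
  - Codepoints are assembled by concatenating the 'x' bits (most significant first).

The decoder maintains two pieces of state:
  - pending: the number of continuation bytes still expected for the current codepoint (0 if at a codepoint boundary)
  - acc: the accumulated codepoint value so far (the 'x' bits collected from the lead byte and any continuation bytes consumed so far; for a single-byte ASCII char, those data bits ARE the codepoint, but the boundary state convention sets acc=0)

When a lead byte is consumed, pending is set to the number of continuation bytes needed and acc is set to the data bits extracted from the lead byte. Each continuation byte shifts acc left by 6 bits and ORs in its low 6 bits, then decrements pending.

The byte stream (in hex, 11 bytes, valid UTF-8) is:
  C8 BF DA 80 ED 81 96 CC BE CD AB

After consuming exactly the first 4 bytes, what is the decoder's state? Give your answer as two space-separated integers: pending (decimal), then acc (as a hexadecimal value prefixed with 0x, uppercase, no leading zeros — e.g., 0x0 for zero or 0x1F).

Answer: 0 0x680

Derivation:
Byte[0]=C8: 2-byte lead. pending=1, acc=0x8
Byte[1]=BF: continuation. acc=(acc<<6)|0x3F=0x23F, pending=0
Byte[2]=DA: 2-byte lead. pending=1, acc=0x1A
Byte[3]=80: continuation. acc=(acc<<6)|0x00=0x680, pending=0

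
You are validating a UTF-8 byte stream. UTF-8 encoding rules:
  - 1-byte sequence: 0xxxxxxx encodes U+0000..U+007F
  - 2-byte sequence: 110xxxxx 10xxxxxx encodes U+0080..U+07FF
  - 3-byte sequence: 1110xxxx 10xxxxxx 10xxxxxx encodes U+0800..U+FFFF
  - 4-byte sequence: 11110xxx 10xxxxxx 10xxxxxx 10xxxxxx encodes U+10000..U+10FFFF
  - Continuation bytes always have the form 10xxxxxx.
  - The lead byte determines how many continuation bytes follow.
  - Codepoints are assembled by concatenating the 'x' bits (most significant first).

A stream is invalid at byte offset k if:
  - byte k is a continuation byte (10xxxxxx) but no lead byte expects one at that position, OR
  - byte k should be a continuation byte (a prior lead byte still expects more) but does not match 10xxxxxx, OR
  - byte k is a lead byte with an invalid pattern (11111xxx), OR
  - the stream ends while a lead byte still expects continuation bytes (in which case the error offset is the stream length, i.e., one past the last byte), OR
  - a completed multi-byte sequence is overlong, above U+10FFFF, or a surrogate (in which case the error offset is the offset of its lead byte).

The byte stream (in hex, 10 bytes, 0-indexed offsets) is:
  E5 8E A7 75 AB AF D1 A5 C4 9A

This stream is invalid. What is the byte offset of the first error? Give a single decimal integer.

Answer: 4

Derivation:
Byte[0]=E5: 3-byte lead, need 2 cont bytes. acc=0x5
Byte[1]=8E: continuation. acc=(acc<<6)|0x0E=0x14E
Byte[2]=A7: continuation. acc=(acc<<6)|0x27=0x53A7
Completed: cp=U+53A7 (starts at byte 0)
Byte[3]=75: 1-byte ASCII. cp=U+0075
Byte[4]=AB: INVALID lead byte (not 0xxx/110x/1110/11110)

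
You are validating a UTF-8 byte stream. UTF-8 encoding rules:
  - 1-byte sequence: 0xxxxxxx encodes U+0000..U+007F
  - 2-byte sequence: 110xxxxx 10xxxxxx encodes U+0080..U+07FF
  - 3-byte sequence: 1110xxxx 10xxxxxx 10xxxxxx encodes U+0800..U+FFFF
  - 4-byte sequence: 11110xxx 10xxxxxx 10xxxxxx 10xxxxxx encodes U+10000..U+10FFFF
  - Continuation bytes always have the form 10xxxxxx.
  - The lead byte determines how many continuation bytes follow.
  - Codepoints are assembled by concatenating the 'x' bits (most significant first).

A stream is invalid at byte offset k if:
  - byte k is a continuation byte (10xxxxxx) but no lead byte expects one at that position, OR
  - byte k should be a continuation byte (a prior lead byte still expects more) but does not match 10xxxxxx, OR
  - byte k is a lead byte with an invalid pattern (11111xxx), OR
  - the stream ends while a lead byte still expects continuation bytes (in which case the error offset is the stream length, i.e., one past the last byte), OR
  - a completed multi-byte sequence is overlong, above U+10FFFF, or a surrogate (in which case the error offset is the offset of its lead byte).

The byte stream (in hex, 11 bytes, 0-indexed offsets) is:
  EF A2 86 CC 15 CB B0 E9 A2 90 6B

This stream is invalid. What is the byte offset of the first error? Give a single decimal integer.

Answer: 4

Derivation:
Byte[0]=EF: 3-byte lead, need 2 cont bytes. acc=0xF
Byte[1]=A2: continuation. acc=(acc<<6)|0x22=0x3E2
Byte[2]=86: continuation. acc=(acc<<6)|0x06=0xF886
Completed: cp=U+F886 (starts at byte 0)
Byte[3]=CC: 2-byte lead, need 1 cont bytes. acc=0xC
Byte[4]=15: expected 10xxxxxx continuation. INVALID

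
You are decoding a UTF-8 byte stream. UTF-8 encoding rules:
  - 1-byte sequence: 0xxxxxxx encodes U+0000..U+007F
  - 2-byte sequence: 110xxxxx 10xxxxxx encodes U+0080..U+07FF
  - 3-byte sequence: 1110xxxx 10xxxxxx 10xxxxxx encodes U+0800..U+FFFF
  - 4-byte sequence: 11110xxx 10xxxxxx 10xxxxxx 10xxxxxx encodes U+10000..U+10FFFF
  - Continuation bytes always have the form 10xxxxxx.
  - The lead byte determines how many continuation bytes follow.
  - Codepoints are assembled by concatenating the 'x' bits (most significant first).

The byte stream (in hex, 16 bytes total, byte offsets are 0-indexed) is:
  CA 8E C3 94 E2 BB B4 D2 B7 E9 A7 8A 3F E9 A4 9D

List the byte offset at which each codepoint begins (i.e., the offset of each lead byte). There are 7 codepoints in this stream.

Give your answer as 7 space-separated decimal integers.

Byte[0]=CA: 2-byte lead, need 1 cont bytes. acc=0xA
Byte[1]=8E: continuation. acc=(acc<<6)|0x0E=0x28E
Completed: cp=U+028E (starts at byte 0)
Byte[2]=C3: 2-byte lead, need 1 cont bytes. acc=0x3
Byte[3]=94: continuation. acc=(acc<<6)|0x14=0xD4
Completed: cp=U+00D4 (starts at byte 2)
Byte[4]=E2: 3-byte lead, need 2 cont bytes. acc=0x2
Byte[5]=BB: continuation. acc=(acc<<6)|0x3B=0xBB
Byte[6]=B4: continuation. acc=(acc<<6)|0x34=0x2EF4
Completed: cp=U+2EF4 (starts at byte 4)
Byte[7]=D2: 2-byte lead, need 1 cont bytes. acc=0x12
Byte[8]=B7: continuation. acc=(acc<<6)|0x37=0x4B7
Completed: cp=U+04B7 (starts at byte 7)
Byte[9]=E9: 3-byte lead, need 2 cont bytes. acc=0x9
Byte[10]=A7: continuation. acc=(acc<<6)|0x27=0x267
Byte[11]=8A: continuation. acc=(acc<<6)|0x0A=0x99CA
Completed: cp=U+99CA (starts at byte 9)
Byte[12]=3F: 1-byte ASCII. cp=U+003F
Byte[13]=E9: 3-byte lead, need 2 cont bytes. acc=0x9
Byte[14]=A4: continuation. acc=(acc<<6)|0x24=0x264
Byte[15]=9D: continuation. acc=(acc<<6)|0x1D=0x991D
Completed: cp=U+991D (starts at byte 13)

Answer: 0 2 4 7 9 12 13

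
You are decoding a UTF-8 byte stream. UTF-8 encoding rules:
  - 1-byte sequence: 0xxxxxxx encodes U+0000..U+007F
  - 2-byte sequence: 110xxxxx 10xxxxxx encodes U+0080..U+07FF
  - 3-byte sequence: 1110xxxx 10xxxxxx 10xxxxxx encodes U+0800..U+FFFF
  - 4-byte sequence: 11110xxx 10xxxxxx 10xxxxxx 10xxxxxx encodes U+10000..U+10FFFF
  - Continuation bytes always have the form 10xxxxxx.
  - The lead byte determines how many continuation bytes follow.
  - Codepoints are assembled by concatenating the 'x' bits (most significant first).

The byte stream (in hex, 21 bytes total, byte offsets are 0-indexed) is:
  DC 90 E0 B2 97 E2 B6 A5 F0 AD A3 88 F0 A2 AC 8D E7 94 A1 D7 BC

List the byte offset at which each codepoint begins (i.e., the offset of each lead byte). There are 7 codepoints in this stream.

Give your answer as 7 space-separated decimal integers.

Answer: 0 2 5 8 12 16 19

Derivation:
Byte[0]=DC: 2-byte lead, need 1 cont bytes. acc=0x1C
Byte[1]=90: continuation. acc=(acc<<6)|0x10=0x710
Completed: cp=U+0710 (starts at byte 0)
Byte[2]=E0: 3-byte lead, need 2 cont bytes. acc=0x0
Byte[3]=B2: continuation. acc=(acc<<6)|0x32=0x32
Byte[4]=97: continuation. acc=(acc<<6)|0x17=0xC97
Completed: cp=U+0C97 (starts at byte 2)
Byte[5]=E2: 3-byte lead, need 2 cont bytes. acc=0x2
Byte[6]=B6: continuation. acc=(acc<<6)|0x36=0xB6
Byte[7]=A5: continuation. acc=(acc<<6)|0x25=0x2DA5
Completed: cp=U+2DA5 (starts at byte 5)
Byte[8]=F0: 4-byte lead, need 3 cont bytes. acc=0x0
Byte[9]=AD: continuation. acc=(acc<<6)|0x2D=0x2D
Byte[10]=A3: continuation. acc=(acc<<6)|0x23=0xB63
Byte[11]=88: continuation. acc=(acc<<6)|0x08=0x2D8C8
Completed: cp=U+2D8C8 (starts at byte 8)
Byte[12]=F0: 4-byte lead, need 3 cont bytes. acc=0x0
Byte[13]=A2: continuation. acc=(acc<<6)|0x22=0x22
Byte[14]=AC: continuation. acc=(acc<<6)|0x2C=0x8AC
Byte[15]=8D: continuation. acc=(acc<<6)|0x0D=0x22B0D
Completed: cp=U+22B0D (starts at byte 12)
Byte[16]=E7: 3-byte lead, need 2 cont bytes. acc=0x7
Byte[17]=94: continuation. acc=(acc<<6)|0x14=0x1D4
Byte[18]=A1: continuation. acc=(acc<<6)|0x21=0x7521
Completed: cp=U+7521 (starts at byte 16)
Byte[19]=D7: 2-byte lead, need 1 cont bytes. acc=0x17
Byte[20]=BC: continuation. acc=(acc<<6)|0x3C=0x5FC
Completed: cp=U+05FC (starts at byte 19)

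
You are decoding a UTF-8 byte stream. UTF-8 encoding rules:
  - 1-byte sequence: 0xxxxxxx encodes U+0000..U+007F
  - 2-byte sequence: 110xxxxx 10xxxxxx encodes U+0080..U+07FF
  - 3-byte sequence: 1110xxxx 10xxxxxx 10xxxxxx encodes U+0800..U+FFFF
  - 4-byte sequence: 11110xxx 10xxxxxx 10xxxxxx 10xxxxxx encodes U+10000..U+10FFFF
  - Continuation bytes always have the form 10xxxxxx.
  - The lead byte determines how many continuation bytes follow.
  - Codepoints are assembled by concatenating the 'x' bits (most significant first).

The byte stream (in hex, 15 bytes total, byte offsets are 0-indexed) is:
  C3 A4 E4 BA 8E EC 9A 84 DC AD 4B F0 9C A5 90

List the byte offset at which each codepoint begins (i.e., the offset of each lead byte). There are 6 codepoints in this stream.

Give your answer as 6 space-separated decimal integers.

Answer: 0 2 5 8 10 11

Derivation:
Byte[0]=C3: 2-byte lead, need 1 cont bytes. acc=0x3
Byte[1]=A4: continuation. acc=(acc<<6)|0x24=0xE4
Completed: cp=U+00E4 (starts at byte 0)
Byte[2]=E4: 3-byte lead, need 2 cont bytes. acc=0x4
Byte[3]=BA: continuation. acc=(acc<<6)|0x3A=0x13A
Byte[4]=8E: continuation. acc=(acc<<6)|0x0E=0x4E8E
Completed: cp=U+4E8E (starts at byte 2)
Byte[5]=EC: 3-byte lead, need 2 cont bytes. acc=0xC
Byte[6]=9A: continuation. acc=(acc<<6)|0x1A=0x31A
Byte[7]=84: continuation. acc=(acc<<6)|0x04=0xC684
Completed: cp=U+C684 (starts at byte 5)
Byte[8]=DC: 2-byte lead, need 1 cont bytes. acc=0x1C
Byte[9]=AD: continuation. acc=(acc<<6)|0x2D=0x72D
Completed: cp=U+072D (starts at byte 8)
Byte[10]=4B: 1-byte ASCII. cp=U+004B
Byte[11]=F0: 4-byte lead, need 3 cont bytes. acc=0x0
Byte[12]=9C: continuation. acc=(acc<<6)|0x1C=0x1C
Byte[13]=A5: continuation. acc=(acc<<6)|0x25=0x725
Byte[14]=90: continuation. acc=(acc<<6)|0x10=0x1C950
Completed: cp=U+1C950 (starts at byte 11)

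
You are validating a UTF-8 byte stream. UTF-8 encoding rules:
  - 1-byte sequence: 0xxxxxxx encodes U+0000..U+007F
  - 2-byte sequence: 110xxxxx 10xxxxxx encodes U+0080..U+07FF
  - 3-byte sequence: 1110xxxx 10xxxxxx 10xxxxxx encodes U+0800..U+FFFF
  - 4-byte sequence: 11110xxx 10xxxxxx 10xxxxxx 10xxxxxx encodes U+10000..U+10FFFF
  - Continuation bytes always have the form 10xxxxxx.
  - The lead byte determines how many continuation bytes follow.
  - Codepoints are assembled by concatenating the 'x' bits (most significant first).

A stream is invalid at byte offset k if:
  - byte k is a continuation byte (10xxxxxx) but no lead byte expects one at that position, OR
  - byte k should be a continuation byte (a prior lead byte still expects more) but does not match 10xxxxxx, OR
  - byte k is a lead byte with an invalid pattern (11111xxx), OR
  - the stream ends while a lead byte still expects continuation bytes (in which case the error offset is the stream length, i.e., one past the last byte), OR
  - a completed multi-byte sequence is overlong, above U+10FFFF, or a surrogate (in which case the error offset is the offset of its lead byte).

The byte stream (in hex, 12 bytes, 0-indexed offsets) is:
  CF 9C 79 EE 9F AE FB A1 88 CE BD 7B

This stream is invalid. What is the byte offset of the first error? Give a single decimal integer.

Answer: 6

Derivation:
Byte[0]=CF: 2-byte lead, need 1 cont bytes. acc=0xF
Byte[1]=9C: continuation. acc=(acc<<6)|0x1C=0x3DC
Completed: cp=U+03DC (starts at byte 0)
Byte[2]=79: 1-byte ASCII. cp=U+0079
Byte[3]=EE: 3-byte lead, need 2 cont bytes. acc=0xE
Byte[4]=9F: continuation. acc=(acc<<6)|0x1F=0x39F
Byte[5]=AE: continuation. acc=(acc<<6)|0x2E=0xE7EE
Completed: cp=U+E7EE (starts at byte 3)
Byte[6]=FB: INVALID lead byte (not 0xxx/110x/1110/11110)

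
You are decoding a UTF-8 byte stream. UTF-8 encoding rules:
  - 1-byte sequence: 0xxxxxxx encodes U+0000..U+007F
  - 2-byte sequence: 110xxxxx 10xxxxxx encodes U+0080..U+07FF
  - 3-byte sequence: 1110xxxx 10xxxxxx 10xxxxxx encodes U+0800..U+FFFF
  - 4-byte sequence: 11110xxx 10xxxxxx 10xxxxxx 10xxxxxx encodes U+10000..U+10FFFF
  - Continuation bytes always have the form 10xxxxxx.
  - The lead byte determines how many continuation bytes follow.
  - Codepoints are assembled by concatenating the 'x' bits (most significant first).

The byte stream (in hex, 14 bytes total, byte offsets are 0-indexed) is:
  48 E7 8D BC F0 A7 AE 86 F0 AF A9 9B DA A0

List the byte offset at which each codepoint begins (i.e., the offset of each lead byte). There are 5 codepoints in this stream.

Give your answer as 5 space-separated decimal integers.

Byte[0]=48: 1-byte ASCII. cp=U+0048
Byte[1]=E7: 3-byte lead, need 2 cont bytes. acc=0x7
Byte[2]=8D: continuation. acc=(acc<<6)|0x0D=0x1CD
Byte[3]=BC: continuation. acc=(acc<<6)|0x3C=0x737C
Completed: cp=U+737C (starts at byte 1)
Byte[4]=F0: 4-byte lead, need 3 cont bytes. acc=0x0
Byte[5]=A7: continuation. acc=(acc<<6)|0x27=0x27
Byte[6]=AE: continuation. acc=(acc<<6)|0x2E=0x9EE
Byte[7]=86: continuation. acc=(acc<<6)|0x06=0x27B86
Completed: cp=U+27B86 (starts at byte 4)
Byte[8]=F0: 4-byte lead, need 3 cont bytes. acc=0x0
Byte[9]=AF: continuation. acc=(acc<<6)|0x2F=0x2F
Byte[10]=A9: continuation. acc=(acc<<6)|0x29=0xBE9
Byte[11]=9B: continuation. acc=(acc<<6)|0x1B=0x2FA5B
Completed: cp=U+2FA5B (starts at byte 8)
Byte[12]=DA: 2-byte lead, need 1 cont bytes. acc=0x1A
Byte[13]=A0: continuation. acc=(acc<<6)|0x20=0x6A0
Completed: cp=U+06A0 (starts at byte 12)

Answer: 0 1 4 8 12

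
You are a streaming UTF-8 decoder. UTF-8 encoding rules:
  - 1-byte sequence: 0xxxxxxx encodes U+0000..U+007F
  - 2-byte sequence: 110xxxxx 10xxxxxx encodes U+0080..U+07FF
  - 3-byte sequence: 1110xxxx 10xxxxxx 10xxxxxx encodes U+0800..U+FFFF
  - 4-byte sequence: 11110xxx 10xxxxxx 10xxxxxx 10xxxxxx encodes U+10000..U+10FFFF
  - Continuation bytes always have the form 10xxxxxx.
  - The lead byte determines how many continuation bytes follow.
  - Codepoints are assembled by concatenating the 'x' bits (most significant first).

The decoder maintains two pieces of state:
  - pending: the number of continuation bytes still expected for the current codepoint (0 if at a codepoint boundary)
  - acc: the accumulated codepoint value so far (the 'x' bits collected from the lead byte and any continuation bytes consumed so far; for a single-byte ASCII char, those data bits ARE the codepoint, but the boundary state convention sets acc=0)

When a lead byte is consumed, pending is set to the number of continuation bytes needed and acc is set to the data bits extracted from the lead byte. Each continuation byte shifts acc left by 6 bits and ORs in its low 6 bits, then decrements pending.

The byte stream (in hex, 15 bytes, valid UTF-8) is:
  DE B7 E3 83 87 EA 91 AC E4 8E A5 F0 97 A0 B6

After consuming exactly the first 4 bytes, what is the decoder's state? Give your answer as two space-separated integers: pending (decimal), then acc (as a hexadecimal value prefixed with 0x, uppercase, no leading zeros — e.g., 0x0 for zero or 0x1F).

Byte[0]=DE: 2-byte lead. pending=1, acc=0x1E
Byte[1]=B7: continuation. acc=(acc<<6)|0x37=0x7B7, pending=0
Byte[2]=E3: 3-byte lead. pending=2, acc=0x3
Byte[3]=83: continuation. acc=(acc<<6)|0x03=0xC3, pending=1

Answer: 1 0xC3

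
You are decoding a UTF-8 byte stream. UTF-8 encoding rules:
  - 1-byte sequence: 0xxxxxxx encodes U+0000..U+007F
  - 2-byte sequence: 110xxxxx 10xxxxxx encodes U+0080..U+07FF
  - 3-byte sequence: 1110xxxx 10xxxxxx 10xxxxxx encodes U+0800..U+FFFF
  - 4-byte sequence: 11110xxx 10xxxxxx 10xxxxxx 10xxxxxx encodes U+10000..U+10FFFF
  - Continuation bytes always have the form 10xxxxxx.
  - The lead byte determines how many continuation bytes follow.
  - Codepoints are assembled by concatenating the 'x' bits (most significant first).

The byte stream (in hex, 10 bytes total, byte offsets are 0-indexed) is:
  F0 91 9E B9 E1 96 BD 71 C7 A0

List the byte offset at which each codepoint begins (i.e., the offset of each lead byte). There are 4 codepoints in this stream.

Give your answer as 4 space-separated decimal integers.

Byte[0]=F0: 4-byte lead, need 3 cont bytes. acc=0x0
Byte[1]=91: continuation. acc=(acc<<6)|0x11=0x11
Byte[2]=9E: continuation. acc=(acc<<6)|0x1E=0x45E
Byte[3]=B9: continuation. acc=(acc<<6)|0x39=0x117B9
Completed: cp=U+117B9 (starts at byte 0)
Byte[4]=E1: 3-byte lead, need 2 cont bytes. acc=0x1
Byte[5]=96: continuation. acc=(acc<<6)|0x16=0x56
Byte[6]=BD: continuation. acc=(acc<<6)|0x3D=0x15BD
Completed: cp=U+15BD (starts at byte 4)
Byte[7]=71: 1-byte ASCII. cp=U+0071
Byte[8]=C7: 2-byte lead, need 1 cont bytes. acc=0x7
Byte[9]=A0: continuation. acc=(acc<<6)|0x20=0x1E0
Completed: cp=U+01E0 (starts at byte 8)

Answer: 0 4 7 8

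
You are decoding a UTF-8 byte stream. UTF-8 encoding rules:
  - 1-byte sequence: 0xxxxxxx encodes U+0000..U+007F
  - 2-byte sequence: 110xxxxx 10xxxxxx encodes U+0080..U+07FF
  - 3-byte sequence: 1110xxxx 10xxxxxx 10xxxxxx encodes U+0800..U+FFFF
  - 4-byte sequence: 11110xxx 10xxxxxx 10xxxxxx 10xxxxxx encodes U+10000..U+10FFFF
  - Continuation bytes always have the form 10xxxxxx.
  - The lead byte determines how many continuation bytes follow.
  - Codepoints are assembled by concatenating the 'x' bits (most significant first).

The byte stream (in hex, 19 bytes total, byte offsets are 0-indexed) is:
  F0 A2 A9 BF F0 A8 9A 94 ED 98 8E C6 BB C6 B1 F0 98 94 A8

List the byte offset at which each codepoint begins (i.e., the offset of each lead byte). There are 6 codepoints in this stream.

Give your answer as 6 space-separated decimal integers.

Answer: 0 4 8 11 13 15

Derivation:
Byte[0]=F0: 4-byte lead, need 3 cont bytes. acc=0x0
Byte[1]=A2: continuation. acc=(acc<<6)|0x22=0x22
Byte[2]=A9: continuation. acc=(acc<<6)|0x29=0x8A9
Byte[3]=BF: continuation. acc=(acc<<6)|0x3F=0x22A7F
Completed: cp=U+22A7F (starts at byte 0)
Byte[4]=F0: 4-byte lead, need 3 cont bytes. acc=0x0
Byte[5]=A8: continuation. acc=(acc<<6)|0x28=0x28
Byte[6]=9A: continuation. acc=(acc<<6)|0x1A=0xA1A
Byte[7]=94: continuation. acc=(acc<<6)|0x14=0x28694
Completed: cp=U+28694 (starts at byte 4)
Byte[8]=ED: 3-byte lead, need 2 cont bytes. acc=0xD
Byte[9]=98: continuation. acc=(acc<<6)|0x18=0x358
Byte[10]=8E: continuation. acc=(acc<<6)|0x0E=0xD60E
Completed: cp=U+D60E (starts at byte 8)
Byte[11]=C6: 2-byte lead, need 1 cont bytes. acc=0x6
Byte[12]=BB: continuation. acc=(acc<<6)|0x3B=0x1BB
Completed: cp=U+01BB (starts at byte 11)
Byte[13]=C6: 2-byte lead, need 1 cont bytes. acc=0x6
Byte[14]=B1: continuation. acc=(acc<<6)|0x31=0x1B1
Completed: cp=U+01B1 (starts at byte 13)
Byte[15]=F0: 4-byte lead, need 3 cont bytes. acc=0x0
Byte[16]=98: continuation. acc=(acc<<6)|0x18=0x18
Byte[17]=94: continuation. acc=(acc<<6)|0x14=0x614
Byte[18]=A8: continuation. acc=(acc<<6)|0x28=0x18528
Completed: cp=U+18528 (starts at byte 15)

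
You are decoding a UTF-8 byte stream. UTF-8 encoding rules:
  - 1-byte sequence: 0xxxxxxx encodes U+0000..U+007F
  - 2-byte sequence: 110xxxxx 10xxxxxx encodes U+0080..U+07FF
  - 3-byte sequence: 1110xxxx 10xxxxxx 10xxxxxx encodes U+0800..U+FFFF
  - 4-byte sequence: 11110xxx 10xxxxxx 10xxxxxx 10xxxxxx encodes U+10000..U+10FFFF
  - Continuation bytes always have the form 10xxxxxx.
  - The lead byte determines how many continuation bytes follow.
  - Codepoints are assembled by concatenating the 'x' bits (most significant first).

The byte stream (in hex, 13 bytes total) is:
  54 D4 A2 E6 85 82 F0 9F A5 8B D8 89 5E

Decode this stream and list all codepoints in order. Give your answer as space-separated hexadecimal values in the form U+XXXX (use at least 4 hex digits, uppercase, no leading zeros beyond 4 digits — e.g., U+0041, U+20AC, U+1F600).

Byte[0]=54: 1-byte ASCII. cp=U+0054
Byte[1]=D4: 2-byte lead, need 1 cont bytes. acc=0x14
Byte[2]=A2: continuation. acc=(acc<<6)|0x22=0x522
Completed: cp=U+0522 (starts at byte 1)
Byte[3]=E6: 3-byte lead, need 2 cont bytes. acc=0x6
Byte[4]=85: continuation. acc=(acc<<6)|0x05=0x185
Byte[5]=82: continuation. acc=(acc<<6)|0x02=0x6142
Completed: cp=U+6142 (starts at byte 3)
Byte[6]=F0: 4-byte lead, need 3 cont bytes. acc=0x0
Byte[7]=9F: continuation. acc=(acc<<6)|0x1F=0x1F
Byte[8]=A5: continuation. acc=(acc<<6)|0x25=0x7E5
Byte[9]=8B: continuation. acc=(acc<<6)|0x0B=0x1F94B
Completed: cp=U+1F94B (starts at byte 6)
Byte[10]=D8: 2-byte lead, need 1 cont bytes. acc=0x18
Byte[11]=89: continuation. acc=(acc<<6)|0x09=0x609
Completed: cp=U+0609 (starts at byte 10)
Byte[12]=5E: 1-byte ASCII. cp=U+005E

Answer: U+0054 U+0522 U+6142 U+1F94B U+0609 U+005E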